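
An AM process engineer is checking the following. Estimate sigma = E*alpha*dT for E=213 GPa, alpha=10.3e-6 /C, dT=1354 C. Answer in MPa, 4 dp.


sigma = 213*1000 * 10.3e-6 * 1354 = 2970.5406 MPa


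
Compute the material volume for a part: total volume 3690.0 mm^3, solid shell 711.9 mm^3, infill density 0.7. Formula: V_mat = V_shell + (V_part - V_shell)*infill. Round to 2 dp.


V_infill = (3690.0 - 711.9) * 0.7 = 2084.67
V_total = 711.9 + 2084.67 = 2796.57 mm^3


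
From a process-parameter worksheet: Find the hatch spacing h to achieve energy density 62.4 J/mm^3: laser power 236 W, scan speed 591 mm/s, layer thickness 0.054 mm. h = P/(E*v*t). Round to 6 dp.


h = 236 / (62.4*591*0.054) = 0.118508 mm


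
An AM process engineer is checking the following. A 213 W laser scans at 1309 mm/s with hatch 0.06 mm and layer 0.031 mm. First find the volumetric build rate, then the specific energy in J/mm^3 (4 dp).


Build rate = 1309 * 0.06 * 0.031 = 2.43474 mm^3/s
SE = 213 / 2.43474 = 87.4837 J/mm^3


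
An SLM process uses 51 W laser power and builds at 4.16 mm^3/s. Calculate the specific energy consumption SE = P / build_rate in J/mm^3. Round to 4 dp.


SE = 51 / 4.16 = 12.2596 J/mm^3


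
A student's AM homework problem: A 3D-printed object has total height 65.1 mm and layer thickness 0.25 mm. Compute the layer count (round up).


Layers = ceil(65.1/0.25) = 261


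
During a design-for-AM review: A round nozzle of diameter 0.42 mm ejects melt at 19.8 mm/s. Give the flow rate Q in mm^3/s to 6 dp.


A = pi*(0.42/2)^2 = 0.13854424 mm^2
Q = 0.13854424 * 19.8 = 2.743176 mm^3/s


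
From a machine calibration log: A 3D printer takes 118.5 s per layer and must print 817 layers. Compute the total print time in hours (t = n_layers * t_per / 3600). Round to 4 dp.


t = 817 * 118.5 / 3600 = 26.8929 hrs


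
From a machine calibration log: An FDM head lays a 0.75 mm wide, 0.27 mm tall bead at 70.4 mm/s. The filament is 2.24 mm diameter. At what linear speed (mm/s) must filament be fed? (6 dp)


Q = 0.75 * 0.27 * 70.4 = 14.256 mm^3/s
A_fil = pi*(2.24/2)^2 = 3.94081382 mm^2
v_feed = 14.256 / 3.94081382 = 3.617527 mm/s


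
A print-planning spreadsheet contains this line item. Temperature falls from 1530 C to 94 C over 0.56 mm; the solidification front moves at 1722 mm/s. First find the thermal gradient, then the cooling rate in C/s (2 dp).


G = (1530-94)/0.56 = 2564.28571429 C/mm
CR = 2564.28571429 * 1722 = 4415700.0 C/s


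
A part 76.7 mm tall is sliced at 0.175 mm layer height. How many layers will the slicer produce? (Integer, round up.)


Layers = ceil(76.7/0.175) = 439


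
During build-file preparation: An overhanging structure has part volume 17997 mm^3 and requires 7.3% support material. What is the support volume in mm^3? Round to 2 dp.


V_support = 17997 * 0.073 = 1313.78 mm^3


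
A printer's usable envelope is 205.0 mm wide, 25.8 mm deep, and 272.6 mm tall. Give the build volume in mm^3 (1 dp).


V = 205.0 * 25.8 * 272.6 = 1441781.4 mm^3


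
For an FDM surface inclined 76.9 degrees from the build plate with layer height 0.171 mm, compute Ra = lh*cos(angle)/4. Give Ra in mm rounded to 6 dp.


Ra = 0.171 * cos(76.9) / 4 = 0.009689 mm


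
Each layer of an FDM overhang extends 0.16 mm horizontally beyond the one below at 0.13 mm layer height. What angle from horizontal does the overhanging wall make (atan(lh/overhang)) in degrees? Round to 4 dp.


angle = atan(0.13/0.16) = 39.0939 degrees


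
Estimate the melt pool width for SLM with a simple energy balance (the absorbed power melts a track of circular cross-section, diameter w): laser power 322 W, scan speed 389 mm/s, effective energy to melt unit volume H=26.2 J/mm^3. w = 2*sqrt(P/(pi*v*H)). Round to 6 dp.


w = 2*sqrt(322/(pi*389*26.2)) = 0.200566 mm


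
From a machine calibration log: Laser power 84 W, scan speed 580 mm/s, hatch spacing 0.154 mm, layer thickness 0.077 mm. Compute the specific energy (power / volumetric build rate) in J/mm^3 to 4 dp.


Build rate = 580 * 0.154 * 0.077 = 6.87764 mm^3/s
SE = 84 / 6.87764 = 12.2135 J/mm^3


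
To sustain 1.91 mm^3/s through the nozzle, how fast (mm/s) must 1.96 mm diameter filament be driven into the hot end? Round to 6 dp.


A = pi*(1.96/2)^2 = 3.017186
v = 1.91 / 3.017186 = 0.63304 mm/s


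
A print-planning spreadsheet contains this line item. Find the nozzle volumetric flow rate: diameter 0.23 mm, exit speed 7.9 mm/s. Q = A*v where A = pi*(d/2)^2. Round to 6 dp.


A = pi*(0.23/2)^2 = 0.04154756 mm^2
Q = 0.04154756 * 7.9 = 0.328226 mm^3/s


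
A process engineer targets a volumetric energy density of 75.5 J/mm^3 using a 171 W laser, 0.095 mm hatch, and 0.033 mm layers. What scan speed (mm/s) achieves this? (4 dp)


v = 171 / (75.5*0.095*0.033) = 722.4564 mm/s


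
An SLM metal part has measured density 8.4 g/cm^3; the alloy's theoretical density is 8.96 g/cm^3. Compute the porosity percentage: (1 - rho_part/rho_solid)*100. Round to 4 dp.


Porosity = (1-8.4/8.96)*100 = 6.25 %


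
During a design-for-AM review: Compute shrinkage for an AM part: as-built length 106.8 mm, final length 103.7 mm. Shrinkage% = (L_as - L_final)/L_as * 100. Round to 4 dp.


Shrinkage = ((106.8-103.7)/106.8)*100 = 2.9026 %


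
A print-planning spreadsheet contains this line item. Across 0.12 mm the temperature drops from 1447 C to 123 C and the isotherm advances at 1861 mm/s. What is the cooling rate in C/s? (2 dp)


G = (1447-123)/0.12 = 11033.33333333 C/mm
CR = 11033.33333333 * 1861 = 20533033.33 C/s


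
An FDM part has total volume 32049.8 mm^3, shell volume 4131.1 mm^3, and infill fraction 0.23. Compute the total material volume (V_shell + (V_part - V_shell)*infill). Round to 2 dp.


V_infill = (32049.8 - 4131.1) * 0.23 = 6421.3
V_total = 4131.1 + 6421.3 = 10552.4 mm^3


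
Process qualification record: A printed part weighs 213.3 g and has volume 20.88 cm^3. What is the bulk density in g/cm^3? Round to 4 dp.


rho = 213.3 / 20.88 = 10.2155 g/cm^3


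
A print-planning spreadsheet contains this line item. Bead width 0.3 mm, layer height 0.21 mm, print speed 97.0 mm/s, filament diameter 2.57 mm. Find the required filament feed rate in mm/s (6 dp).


Q = 0.3 * 0.21 * 97.0 = 6.111 mm^3/s
A_fil = pi*(2.57/2)^2 = 5.18747633 mm^2
v_feed = 6.111 / 5.18747633 = 1.178029 mm/s


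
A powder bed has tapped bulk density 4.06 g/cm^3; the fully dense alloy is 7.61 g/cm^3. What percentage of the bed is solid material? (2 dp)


Packing = (4.06/7.61)*100 = 53.35 %


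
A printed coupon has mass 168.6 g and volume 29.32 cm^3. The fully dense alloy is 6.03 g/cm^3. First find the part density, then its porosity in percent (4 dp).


rho_part = 168.6 / 29.32 = 5.75034106 g/cm^3
Porosity = (1 - 5.75034106/6.03)*100 = 4.6378 %


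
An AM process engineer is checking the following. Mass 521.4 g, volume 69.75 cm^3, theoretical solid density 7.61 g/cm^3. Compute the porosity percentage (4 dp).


rho_part = 521.4 / 69.75 = 7.47526882 g/cm^3
Porosity = (1 - 7.47526882/7.61)*100 = 1.7704 %


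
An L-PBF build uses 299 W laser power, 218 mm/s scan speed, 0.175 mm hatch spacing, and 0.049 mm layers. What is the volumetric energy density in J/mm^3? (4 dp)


E = 299 / (218*0.175*0.049) = 159.9486 J/mm^3


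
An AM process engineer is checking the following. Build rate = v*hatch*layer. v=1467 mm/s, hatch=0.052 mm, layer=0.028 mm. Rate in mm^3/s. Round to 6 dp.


Rate = 1467 * 0.052 * 0.028 = 2.135952 mm^3/s


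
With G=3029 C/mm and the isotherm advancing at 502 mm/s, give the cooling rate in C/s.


CR = 3029 * 502 = 1520558 C/s


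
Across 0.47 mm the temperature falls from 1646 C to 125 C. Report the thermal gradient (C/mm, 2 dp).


G = (1646-125)/0.47 = 3236.17 C/mm


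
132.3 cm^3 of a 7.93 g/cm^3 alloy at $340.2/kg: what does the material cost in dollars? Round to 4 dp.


Mass = 132.3*7.93/1000 = 1.049139 kg
Cost = 1.049139 * 340.2 = 356.9171 $


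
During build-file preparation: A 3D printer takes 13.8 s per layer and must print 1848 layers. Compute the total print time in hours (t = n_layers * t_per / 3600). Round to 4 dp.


t = 1848 * 13.8 / 3600 = 7.084 hrs


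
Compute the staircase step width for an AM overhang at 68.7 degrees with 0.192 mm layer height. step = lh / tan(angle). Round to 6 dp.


step = 0.192 / tan(68.7) = 0.074858 mm


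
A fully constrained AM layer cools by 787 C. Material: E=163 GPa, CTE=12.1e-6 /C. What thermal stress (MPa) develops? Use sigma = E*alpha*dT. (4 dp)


sigma = 163*1000 * 12.1e-6 * 787 = 1552.2001 MPa


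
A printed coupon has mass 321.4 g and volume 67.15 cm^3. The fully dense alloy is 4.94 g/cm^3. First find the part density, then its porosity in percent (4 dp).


rho_part = 321.4 / 67.15 = 4.78629933 g/cm^3
Porosity = (1 - 4.78629933/4.94)*100 = 3.1113 %


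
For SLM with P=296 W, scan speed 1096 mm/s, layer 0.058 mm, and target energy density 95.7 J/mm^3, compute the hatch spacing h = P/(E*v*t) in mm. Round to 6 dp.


h = 296 / (95.7*1096*0.058) = 0.048657 mm


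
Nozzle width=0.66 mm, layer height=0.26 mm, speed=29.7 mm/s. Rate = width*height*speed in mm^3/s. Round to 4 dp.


Rate = 0.66 * 0.26 * 29.7 = 5.0965 mm^3/s


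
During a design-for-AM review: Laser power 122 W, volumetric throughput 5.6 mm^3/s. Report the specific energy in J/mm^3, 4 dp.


SE = 122 / 5.6 = 21.7857 J/mm^3


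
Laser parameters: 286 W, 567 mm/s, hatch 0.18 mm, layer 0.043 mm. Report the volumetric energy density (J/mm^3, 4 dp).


E = 286 / (567*0.18*0.043) = 65.1691 J/mm^3


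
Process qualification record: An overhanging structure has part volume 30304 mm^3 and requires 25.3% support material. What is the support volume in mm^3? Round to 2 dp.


V_support = 30304 * 0.253 = 7666.91 mm^3


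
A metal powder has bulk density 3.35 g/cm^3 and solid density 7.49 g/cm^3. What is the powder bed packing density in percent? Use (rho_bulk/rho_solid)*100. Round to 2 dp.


Packing = (3.35/7.49)*100 = 44.73 %


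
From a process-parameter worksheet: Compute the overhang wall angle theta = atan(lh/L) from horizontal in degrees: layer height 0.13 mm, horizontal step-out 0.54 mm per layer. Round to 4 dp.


angle = atan(0.13/0.54) = 13.5359 degrees


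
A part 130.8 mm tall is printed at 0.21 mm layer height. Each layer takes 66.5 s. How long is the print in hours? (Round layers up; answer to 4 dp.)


Layers = ceil(130.8/0.21) = 623
t = 623 * 66.5 / 3600 = 11.5082 hrs


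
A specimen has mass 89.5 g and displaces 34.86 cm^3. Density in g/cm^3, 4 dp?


rho = 89.5 / 34.86 = 2.5674 g/cm^3


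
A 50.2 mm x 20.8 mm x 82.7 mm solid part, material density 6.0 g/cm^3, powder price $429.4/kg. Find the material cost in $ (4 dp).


V = 50.2 * 20.8 * 82.7 = 86352.032 mm^3 = 86.352032 cm^3
Mass = 86.352032 * 6.0 / 1000 = 0.51811219 kg
Cost = 0.51811219 * 429.4 = 222.4774 $


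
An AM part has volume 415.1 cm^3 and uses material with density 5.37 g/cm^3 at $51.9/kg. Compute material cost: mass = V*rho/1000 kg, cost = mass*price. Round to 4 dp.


Mass = 415.1*5.37/1000 = 2.229087 kg
Cost = 2.229087 * 51.9 = 115.6896 $


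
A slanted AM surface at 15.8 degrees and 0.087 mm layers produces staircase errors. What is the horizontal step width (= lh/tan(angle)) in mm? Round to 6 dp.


step = 0.087 / tan(15.8) = 0.307451 mm


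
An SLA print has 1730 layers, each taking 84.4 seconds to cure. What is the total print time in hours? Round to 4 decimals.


t = 1730 * 84.4 / 3600 = 40.5589 hrs


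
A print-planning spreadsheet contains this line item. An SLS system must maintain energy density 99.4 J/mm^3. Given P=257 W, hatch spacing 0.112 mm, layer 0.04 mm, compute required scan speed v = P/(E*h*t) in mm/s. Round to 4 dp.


v = 257 / (99.4*0.112*0.04) = 577.1235 mm/s


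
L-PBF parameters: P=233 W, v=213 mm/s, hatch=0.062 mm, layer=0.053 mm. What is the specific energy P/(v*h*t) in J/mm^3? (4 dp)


Build rate = 213 * 0.062 * 0.053 = 0.699918 mm^3/s
SE = 233 / 0.699918 = 332.8961 J/mm^3


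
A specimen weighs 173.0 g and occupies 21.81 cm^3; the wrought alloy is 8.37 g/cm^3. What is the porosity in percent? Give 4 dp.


rho_part = 173.0 / 21.81 = 7.93214122 g/cm^3
Porosity = (1 - 7.93214122/8.37)*100 = 5.2313 %


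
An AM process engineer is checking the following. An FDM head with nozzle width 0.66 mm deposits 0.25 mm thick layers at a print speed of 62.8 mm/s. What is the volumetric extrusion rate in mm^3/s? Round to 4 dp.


Rate = 0.66 * 0.25 * 62.8 = 10.362 mm^3/s


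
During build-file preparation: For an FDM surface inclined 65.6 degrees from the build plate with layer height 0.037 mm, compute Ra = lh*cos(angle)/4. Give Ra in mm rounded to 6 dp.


Ra = 0.037 * cos(65.6) / 4 = 0.003821 mm


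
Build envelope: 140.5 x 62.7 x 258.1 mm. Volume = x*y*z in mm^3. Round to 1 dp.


V = 140.5 * 62.7 * 258.1 = 2273693.2 mm^3


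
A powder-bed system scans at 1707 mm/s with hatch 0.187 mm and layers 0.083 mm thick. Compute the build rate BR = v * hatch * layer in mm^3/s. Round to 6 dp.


Rate = 1707 * 0.187 * 0.083 = 26.494347 mm^3/s


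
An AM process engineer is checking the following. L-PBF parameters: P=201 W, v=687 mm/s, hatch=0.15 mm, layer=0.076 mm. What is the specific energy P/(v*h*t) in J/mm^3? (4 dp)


Build rate = 687 * 0.15 * 0.076 = 7.8318 mm^3/s
SE = 201 / 7.8318 = 25.6646 J/mm^3


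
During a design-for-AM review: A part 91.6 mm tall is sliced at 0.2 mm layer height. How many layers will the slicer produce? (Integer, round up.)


Layers = ceil(91.6/0.2) = 458


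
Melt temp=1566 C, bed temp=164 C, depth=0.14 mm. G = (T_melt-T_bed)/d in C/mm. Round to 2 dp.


G = (1566-164)/0.14 = 10014.29 C/mm


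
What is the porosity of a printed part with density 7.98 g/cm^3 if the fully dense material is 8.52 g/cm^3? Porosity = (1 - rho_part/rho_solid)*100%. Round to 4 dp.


Porosity = (1-7.98/8.52)*100 = 6.338 %


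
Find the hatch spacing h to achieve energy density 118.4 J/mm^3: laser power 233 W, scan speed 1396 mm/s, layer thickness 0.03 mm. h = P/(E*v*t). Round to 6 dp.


h = 233 / (118.4*1396*0.03) = 0.046989 mm


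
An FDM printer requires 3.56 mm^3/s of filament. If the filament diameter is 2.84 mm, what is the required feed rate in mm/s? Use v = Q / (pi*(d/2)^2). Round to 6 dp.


A = pi*(2.84/2)^2 = 6.334707
v = 3.56 / 6.334707 = 0.561983 mm/s


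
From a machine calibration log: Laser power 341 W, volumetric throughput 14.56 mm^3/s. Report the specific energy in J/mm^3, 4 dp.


SE = 341 / 14.56 = 23.4203 J/mm^3


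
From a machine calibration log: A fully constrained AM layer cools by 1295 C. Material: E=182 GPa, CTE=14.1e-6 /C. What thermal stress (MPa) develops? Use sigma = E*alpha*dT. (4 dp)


sigma = 182*1000 * 14.1e-6 * 1295 = 3323.229 MPa


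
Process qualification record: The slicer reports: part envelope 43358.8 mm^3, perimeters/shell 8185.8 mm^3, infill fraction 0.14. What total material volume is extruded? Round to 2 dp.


V_infill = (43358.8 - 8185.8) * 0.14 = 4924.22
V_total = 8185.8 + 4924.22 = 13110.02 mm^3


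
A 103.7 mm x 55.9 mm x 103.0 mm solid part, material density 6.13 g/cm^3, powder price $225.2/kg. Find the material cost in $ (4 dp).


V = 103.7 * 55.9 * 103.0 = 597073.49 mm^3 = 597.07349 cm^3
Mass = 597.07349 * 6.13 / 1000 = 3.66006049 kg
Cost = 3.66006049 * 225.2 = 824.2456 $


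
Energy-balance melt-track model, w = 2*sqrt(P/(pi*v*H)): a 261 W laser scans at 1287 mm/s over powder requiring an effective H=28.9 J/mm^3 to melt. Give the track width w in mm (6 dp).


w = 2*sqrt(261/(pi*1287*28.9)) = 0.094523 mm


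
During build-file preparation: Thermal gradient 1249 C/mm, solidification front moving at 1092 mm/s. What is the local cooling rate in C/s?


CR = 1249 * 1092 = 1363908 C/s


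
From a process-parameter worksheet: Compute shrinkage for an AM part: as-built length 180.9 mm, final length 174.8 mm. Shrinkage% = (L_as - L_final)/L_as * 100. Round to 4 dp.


Shrinkage = ((180.9-174.8)/180.9)*100 = 3.372 %


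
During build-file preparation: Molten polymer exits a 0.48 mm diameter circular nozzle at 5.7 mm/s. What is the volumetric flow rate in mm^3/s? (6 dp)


A = pi*(0.48/2)^2 = 0.18095574 mm^2
Q = 0.18095574 * 5.7 = 1.031448 mm^3/s


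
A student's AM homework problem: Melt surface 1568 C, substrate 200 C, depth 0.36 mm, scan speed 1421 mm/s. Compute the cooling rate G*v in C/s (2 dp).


G = (1568-200)/0.36 = 3800.0 C/mm
CR = 3800.0 * 1421 = 5399800.0 C/s


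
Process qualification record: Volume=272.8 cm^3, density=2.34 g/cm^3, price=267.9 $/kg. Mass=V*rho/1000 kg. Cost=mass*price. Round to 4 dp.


Mass = 272.8*2.34/1000 = 0.638352 kg
Cost = 0.638352 * 267.9 = 171.0145 $


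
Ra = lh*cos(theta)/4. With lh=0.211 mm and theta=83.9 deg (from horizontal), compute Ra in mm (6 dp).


Ra = 0.211 * cos(83.9) / 4 = 0.005605 mm


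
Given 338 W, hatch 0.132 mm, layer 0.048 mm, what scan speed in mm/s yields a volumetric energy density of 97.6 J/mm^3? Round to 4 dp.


v = 338 / (97.6*0.132*0.048) = 546.5775 mm/s


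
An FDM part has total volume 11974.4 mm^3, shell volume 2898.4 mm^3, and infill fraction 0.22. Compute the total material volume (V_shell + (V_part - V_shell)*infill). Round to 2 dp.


V_infill = (11974.4 - 2898.4) * 0.22 = 1996.72
V_total = 2898.4 + 1996.72 = 4895.12 mm^3


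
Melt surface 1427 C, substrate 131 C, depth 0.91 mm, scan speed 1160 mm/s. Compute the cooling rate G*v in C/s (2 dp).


G = (1427-131)/0.91 = 1424.17582418 C/mm
CR = 1424.17582418 * 1160 = 1652043.96 C/s


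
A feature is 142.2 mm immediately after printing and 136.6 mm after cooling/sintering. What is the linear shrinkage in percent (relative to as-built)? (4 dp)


Shrinkage = ((142.2-136.6)/142.2)*100 = 3.9381 %


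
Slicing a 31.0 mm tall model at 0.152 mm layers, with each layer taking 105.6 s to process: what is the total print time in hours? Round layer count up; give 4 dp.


Layers = ceil(31.0/0.152) = 204
t = 204 * 105.6 / 3600 = 5.984 hrs


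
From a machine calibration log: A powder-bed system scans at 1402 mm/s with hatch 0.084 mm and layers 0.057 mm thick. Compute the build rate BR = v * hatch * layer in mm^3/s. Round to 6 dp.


Rate = 1402 * 0.084 * 0.057 = 6.712776 mm^3/s


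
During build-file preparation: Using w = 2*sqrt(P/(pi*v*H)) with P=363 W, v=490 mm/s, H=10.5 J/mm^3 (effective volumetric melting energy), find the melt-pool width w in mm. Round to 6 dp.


w = 2*sqrt(363/(pi*490*10.5)) = 0.29972 mm


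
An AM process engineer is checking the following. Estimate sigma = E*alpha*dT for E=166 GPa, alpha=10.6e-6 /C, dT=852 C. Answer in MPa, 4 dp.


sigma = 166*1000 * 10.6e-6 * 852 = 1499.1792 MPa


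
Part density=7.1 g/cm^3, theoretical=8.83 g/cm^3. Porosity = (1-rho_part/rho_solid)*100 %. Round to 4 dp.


Porosity = (1-7.1/8.83)*100 = 19.5923 %


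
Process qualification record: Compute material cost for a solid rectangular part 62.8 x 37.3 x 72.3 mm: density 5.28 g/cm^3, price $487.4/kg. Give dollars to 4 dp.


V = 62.8 * 37.3 * 72.3 = 169358.412 mm^3 = 169.358412 cm^3
Mass = 169.358412 * 5.28 / 1000 = 0.89421242 kg
Cost = 0.89421242 * 487.4 = 435.8391 $


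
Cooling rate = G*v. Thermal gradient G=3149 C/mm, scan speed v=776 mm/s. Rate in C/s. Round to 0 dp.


CR = 3149 * 776 = 2443624 C/s


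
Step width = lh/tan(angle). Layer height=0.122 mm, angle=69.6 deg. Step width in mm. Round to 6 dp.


step = 0.122 / tan(69.6) = 0.045371 mm


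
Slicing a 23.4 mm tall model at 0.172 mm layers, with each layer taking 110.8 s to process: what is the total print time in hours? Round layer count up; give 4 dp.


Layers = ceil(23.4/0.172) = 137
t = 137 * 110.8 / 3600 = 4.2166 hrs


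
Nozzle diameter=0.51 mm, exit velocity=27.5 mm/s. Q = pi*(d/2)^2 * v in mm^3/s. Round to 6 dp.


A = pi*(0.51/2)^2 = 0.20428206 mm^2
Q = 0.20428206 * 27.5 = 5.617757 mm^3/s


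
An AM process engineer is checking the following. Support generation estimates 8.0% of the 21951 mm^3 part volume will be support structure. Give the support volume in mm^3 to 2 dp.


V_support = 21951 * 0.08 = 1756.08 mm^3


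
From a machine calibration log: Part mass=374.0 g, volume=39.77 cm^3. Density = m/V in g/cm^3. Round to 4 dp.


rho = 374.0 / 39.77 = 9.4041 g/cm^3


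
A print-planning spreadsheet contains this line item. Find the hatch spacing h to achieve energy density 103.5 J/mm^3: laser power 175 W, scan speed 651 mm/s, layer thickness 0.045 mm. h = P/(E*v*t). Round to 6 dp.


h = 175 / (103.5*651*0.045) = 0.057717 mm


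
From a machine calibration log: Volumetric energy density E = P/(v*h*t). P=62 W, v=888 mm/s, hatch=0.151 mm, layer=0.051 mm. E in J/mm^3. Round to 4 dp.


E = 62 / (888*0.151*0.051) = 9.0663 J/mm^3


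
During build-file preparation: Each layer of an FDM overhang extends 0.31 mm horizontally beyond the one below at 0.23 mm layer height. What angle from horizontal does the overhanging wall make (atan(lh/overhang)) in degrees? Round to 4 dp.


angle = atan(0.23/0.31) = 36.573 degrees


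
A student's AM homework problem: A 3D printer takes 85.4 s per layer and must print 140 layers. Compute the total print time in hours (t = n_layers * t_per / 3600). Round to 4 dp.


t = 140 * 85.4 / 3600 = 3.3211 hrs


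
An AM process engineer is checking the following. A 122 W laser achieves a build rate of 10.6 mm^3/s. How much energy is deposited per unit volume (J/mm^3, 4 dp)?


SE = 122 / 10.6 = 11.5094 J/mm^3


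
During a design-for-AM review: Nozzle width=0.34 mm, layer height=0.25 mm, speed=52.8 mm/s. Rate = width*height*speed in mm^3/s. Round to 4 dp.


Rate = 0.34 * 0.25 * 52.8 = 4.488 mm^3/s


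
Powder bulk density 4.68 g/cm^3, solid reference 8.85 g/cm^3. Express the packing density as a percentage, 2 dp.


Packing = (4.68/8.85)*100 = 52.88 %


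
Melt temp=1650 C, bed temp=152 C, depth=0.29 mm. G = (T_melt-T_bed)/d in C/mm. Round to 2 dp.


G = (1650-152)/0.29 = 5165.52 C/mm


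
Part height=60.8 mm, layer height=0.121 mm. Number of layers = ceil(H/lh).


Layers = ceil(60.8/0.121) = 503


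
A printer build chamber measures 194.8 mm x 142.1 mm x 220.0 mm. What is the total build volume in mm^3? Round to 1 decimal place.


V = 194.8 * 142.1 * 220.0 = 6089837.6 mm^3


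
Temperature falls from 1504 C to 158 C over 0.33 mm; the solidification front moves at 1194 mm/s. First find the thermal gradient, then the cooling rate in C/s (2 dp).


G = (1504-158)/0.33 = 4078.78787879 C/mm
CR = 4078.78787879 * 1194 = 4870072.73 C/s


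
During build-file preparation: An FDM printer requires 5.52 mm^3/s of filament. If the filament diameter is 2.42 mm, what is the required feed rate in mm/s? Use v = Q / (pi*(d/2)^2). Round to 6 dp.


A = pi*(2.42/2)^2 = 4.599606
v = 5.52 / 4.599606 = 1.200103 mm/s


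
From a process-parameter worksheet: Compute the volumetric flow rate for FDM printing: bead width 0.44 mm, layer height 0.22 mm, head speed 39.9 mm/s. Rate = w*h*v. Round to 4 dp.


Rate = 0.44 * 0.22 * 39.9 = 3.8623 mm^3/s


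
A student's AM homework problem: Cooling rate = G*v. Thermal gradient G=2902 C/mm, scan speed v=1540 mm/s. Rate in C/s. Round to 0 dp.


CR = 2902 * 1540 = 4469080 C/s


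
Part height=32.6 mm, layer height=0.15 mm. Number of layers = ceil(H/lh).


Layers = ceil(32.6/0.15) = 218


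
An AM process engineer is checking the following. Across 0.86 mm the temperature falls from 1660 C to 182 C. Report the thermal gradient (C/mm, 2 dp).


G = (1660-182)/0.86 = 1718.6 C/mm


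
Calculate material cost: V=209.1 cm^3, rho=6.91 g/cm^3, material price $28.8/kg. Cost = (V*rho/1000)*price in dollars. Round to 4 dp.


Mass = 209.1*6.91/1000 = 1.444881 kg
Cost = 1.444881 * 28.8 = 41.6126 $


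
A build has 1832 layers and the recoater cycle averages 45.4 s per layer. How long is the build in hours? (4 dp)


t = 1832 * 45.4 / 3600 = 23.1036 hrs


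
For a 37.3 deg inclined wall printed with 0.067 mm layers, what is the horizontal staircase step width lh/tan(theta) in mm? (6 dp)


step = 0.067 / tan(37.3) = 0.08795 mm


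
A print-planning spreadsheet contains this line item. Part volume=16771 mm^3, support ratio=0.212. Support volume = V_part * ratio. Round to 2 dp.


V_support = 16771 * 0.212 = 3555.45 mm^3


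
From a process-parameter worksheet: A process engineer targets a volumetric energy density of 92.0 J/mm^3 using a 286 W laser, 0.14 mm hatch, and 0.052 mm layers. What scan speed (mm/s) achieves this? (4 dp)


v = 286 / (92.0*0.14*0.052) = 427.0186 mm/s


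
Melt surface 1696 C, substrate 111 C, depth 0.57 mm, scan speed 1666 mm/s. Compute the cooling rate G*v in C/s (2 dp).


G = (1696-111)/0.57 = 2780.70175439 C/mm
CR = 2780.70175439 * 1666 = 4632649.12 C/s


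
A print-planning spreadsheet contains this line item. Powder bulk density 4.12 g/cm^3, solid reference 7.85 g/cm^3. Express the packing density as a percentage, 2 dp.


Packing = (4.12/7.85)*100 = 52.48 %


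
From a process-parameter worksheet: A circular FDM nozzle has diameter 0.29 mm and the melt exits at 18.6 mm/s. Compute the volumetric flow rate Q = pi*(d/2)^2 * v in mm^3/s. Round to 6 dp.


A = pi*(0.29/2)^2 = 0.06605199 mm^2
Q = 0.06605199 * 18.6 = 1.228567 mm^3/s


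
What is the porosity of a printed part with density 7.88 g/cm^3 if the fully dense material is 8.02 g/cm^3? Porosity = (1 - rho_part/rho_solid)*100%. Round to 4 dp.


Porosity = (1-7.88/8.02)*100 = 1.7456 %


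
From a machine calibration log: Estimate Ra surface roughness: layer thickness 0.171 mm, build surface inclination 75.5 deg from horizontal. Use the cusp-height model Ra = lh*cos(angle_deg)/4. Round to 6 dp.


Ra = 0.171 * cos(75.5) / 4 = 0.010704 mm


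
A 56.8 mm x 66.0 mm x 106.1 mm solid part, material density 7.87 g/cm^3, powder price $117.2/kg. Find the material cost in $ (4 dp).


V = 56.8 * 66.0 * 106.1 = 397747.68 mm^3 = 397.74768 cm^3
Mass = 397.74768 * 7.87 / 1000 = 3.13027424 kg
Cost = 3.13027424 * 117.2 = 366.8681 $


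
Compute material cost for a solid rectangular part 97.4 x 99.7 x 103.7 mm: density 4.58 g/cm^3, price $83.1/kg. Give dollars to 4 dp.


V = 97.4 * 99.7 * 103.7 = 1007007.886 mm^3 = 1007.007886 cm^3
Mass = 1007.007886 * 4.58 / 1000 = 4.61209612 kg
Cost = 4.61209612 * 83.1 = 383.2652 $


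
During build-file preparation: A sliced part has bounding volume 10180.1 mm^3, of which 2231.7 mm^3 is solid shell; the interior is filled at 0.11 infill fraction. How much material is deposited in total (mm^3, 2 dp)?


V_infill = (10180.1 - 2231.7) * 0.11 = 874.32
V_total = 2231.7 + 874.32 = 3106.02 mm^3


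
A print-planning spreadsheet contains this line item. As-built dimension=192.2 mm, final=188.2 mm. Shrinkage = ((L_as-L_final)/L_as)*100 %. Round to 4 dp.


Shrinkage = ((192.2-188.2)/192.2)*100 = 2.0812 %


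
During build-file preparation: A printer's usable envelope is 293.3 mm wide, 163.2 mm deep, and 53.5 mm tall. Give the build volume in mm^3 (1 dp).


V = 293.3 * 163.2 * 53.5 = 2560861.0 mm^3


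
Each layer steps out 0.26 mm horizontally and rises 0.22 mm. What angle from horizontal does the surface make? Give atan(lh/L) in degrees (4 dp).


angle = atan(0.22/0.26) = 40.2364 degrees


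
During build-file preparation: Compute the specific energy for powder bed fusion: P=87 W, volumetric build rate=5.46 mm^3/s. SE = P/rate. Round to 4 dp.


SE = 87 / 5.46 = 15.9341 J/mm^3


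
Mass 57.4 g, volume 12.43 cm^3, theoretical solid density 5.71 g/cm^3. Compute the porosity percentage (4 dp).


rho_part = 57.4 / 12.43 = 4.61786002 g/cm^3
Porosity = (1 - 4.61786002/5.71)*100 = 19.1268 %


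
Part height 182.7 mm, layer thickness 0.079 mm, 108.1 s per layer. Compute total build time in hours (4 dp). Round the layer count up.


Layers = ceil(182.7/0.079) = 2313
t = 2313 * 108.1 / 3600 = 69.4543 hrs


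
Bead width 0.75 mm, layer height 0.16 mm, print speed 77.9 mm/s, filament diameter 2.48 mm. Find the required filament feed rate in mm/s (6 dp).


Q = 0.75 * 0.16 * 77.9 = 9.348 mm^3/s
A_fil = pi*(2.48/2)^2 = 4.83051286 mm^2
v_feed = 9.348 / 4.83051286 = 1.935198 mm/s


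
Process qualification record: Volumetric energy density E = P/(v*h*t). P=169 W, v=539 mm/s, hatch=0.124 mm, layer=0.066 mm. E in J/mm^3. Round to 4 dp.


E = 169 / (539*0.124*0.066) = 38.3118 J/mm^3


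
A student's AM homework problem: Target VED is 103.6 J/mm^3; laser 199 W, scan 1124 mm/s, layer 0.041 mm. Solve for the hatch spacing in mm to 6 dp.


h = 199 / (103.6*1124*0.041) = 0.041681 mm


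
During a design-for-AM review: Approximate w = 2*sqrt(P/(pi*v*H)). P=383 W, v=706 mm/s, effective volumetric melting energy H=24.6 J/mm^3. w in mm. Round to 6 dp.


w = 2*sqrt(383/(pi*706*24.6)) = 0.167565 mm


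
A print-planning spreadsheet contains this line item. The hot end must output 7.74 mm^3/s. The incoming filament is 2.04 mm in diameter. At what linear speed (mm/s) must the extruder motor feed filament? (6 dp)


A = pi*(2.04/2)^2 = 3.268513
v = 7.74 / 3.268513 = 2.368049 mm/s


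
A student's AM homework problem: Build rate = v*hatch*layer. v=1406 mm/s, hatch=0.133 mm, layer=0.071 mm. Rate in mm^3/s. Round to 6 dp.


Rate = 1406 * 0.133 * 0.071 = 13.276858 mm^3/s


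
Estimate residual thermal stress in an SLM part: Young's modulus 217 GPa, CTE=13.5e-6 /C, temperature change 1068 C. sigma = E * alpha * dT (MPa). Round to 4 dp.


sigma = 217*1000 * 13.5e-6 * 1068 = 3128.706 MPa


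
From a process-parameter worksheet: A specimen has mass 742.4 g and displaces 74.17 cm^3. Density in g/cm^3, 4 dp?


rho = 742.4 / 74.17 = 10.0094 g/cm^3


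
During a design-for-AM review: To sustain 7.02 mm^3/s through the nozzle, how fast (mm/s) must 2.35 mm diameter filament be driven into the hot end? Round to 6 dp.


A = pi*(2.35/2)^2 = 4.337361
v = 7.02 / 4.337361 = 1.618496 mm/s


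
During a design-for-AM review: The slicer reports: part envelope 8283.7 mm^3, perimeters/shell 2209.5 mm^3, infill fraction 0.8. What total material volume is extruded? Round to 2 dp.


V_infill = (8283.7 - 2209.5) * 0.8 = 4859.36
V_total = 2209.5 + 4859.36 = 7068.86 mm^3


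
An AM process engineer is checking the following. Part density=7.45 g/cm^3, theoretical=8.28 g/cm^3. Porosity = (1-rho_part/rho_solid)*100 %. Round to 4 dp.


Porosity = (1-7.45/8.28)*100 = 10.0242 %


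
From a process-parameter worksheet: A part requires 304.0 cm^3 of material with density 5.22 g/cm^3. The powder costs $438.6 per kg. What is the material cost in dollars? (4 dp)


Mass = 304.0*5.22/1000 = 1.58688 kg
Cost = 1.58688 * 438.6 = 696.0056 $


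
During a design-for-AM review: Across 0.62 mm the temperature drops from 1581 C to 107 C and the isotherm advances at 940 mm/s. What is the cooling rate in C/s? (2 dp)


G = (1581-107)/0.62 = 2377.41935484 C/mm
CR = 2377.41935484 * 940 = 2234774.19 C/s


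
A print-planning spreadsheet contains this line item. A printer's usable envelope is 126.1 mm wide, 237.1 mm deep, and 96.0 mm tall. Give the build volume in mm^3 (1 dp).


V = 126.1 * 237.1 * 96.0 = 2870237.8 mm^3


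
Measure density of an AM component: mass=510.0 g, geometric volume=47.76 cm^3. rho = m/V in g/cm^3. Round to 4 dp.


rho = 510.0 / 47.76 = 10.6784 g/cm^3


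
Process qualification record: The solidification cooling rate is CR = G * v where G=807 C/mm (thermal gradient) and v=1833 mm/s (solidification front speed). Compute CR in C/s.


CR = 807 * 1833 = 1479231 C/s


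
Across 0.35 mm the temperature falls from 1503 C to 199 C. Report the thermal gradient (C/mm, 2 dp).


G = (1503-199)/0.35 = 3725.71 C/mm


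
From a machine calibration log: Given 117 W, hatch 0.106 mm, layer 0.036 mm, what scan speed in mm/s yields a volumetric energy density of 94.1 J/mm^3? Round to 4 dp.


v = 117 / (94.1*0.106*0.036) = 325.8276 mm/s


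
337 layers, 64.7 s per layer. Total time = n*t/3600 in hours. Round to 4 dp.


t = 337 * 64.7 / 3600 = 6.0566 hrs


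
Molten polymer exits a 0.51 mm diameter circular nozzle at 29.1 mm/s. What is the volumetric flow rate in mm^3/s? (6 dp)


A = pi*(0.51/2)^2 = 0.20428206 mm^2
Q = 0.20428206 * 29.1 = 5.944608 mm^3/s


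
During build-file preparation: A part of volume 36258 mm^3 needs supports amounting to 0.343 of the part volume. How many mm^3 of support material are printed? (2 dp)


V_support = 36258 * 0.343 = 12436.49 mm^3


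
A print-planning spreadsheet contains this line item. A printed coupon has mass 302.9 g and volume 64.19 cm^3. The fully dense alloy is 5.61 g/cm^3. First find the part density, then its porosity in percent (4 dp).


rho_part = 302.9 / 64.19 = 4.71880355 g/cm^3
Porosity = (1 - 4.71880355/5.61)*100 = 15.8859 %


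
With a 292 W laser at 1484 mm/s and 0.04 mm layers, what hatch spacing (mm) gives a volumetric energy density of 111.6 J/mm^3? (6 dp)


h = 292 / (111.6*1484*0.04) = 0.044078 mm


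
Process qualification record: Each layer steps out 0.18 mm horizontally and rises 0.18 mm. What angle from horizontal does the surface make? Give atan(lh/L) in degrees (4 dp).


angle = atan(0.18/0.18) = 45.0 degrees


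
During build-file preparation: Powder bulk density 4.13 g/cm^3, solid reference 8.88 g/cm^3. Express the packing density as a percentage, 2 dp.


Packing = (4.13/8.88)*100 = 46.51 %


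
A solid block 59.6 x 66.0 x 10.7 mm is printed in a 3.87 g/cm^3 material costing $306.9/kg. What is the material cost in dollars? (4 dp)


V = 59.6 * 66.0 * 10.7 = 42089.52 mm^3 = 42.08952 cm^3
Mass = 42.08952 * 3.87 / 1000 = 0.16288644 kg
Cost = 0.16288644 * 306.9 = 49.9898 $


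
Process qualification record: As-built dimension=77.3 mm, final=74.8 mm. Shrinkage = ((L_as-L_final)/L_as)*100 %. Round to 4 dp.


Shrinkage = ((77.3-74.8)/77.3)*100 = 3.2342 %


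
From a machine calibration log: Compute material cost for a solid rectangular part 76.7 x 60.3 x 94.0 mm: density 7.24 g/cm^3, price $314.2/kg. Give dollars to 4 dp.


V = 76.7 * 60.3 * 94.0 = 434750.94 mm^3 = 434.75094 cm^3
Mass = 434.75094 * 7.24 / 1000 = 3.14759681 kg
Cost = 3.14759681 * 314.2 = 988.9749 $


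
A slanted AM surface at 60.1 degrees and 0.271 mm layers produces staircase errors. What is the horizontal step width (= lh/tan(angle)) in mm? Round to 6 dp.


step = 0.271 / tan(60.1) = 0.155832 mm


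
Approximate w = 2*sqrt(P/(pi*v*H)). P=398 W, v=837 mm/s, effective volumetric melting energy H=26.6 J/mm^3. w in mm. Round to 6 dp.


w = 2*sqrt(398/(pi*837*26.6)) = 0.150867 mm


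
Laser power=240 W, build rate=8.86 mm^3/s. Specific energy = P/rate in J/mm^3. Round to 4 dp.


SE = 240 / 8.86 = 27.088 J/mm^3


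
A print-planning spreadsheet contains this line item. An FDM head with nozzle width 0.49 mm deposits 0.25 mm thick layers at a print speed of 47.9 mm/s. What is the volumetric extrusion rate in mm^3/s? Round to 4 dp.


Rate = 0.49 * 0.25 * 47.9 = 5.8678 mm^3/s


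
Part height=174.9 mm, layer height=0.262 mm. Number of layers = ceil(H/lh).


Layers = ceil(174.9/0.262) = 668


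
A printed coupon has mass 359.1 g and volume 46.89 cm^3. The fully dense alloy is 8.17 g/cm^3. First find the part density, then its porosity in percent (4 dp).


rho_part = 359.1 / 46.89 = 7.65834933 g/cm^3
Porosity = (1 - 7.65834933/8.17)*100 = 6.2626 %


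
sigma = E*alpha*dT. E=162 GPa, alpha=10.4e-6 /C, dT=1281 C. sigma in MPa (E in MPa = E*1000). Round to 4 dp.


sigma = 162*1000 * 10.4e-6 * 1281 = 2158.2288 MPa


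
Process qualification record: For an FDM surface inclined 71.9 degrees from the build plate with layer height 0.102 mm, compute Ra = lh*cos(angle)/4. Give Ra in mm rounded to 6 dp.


Ra = 0.102 * cos(71.9) / 4 = 0.007922 mm


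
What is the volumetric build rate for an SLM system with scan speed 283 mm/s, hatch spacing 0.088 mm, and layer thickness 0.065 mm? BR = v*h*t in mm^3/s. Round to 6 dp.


Rate = 283 * 0.088 * 0.065 = 1.61876 mm^3/s


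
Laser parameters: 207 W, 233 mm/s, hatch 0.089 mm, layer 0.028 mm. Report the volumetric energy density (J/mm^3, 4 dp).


E = 207 / (233*0.089*0.028) = 356.5056 J/mm^3


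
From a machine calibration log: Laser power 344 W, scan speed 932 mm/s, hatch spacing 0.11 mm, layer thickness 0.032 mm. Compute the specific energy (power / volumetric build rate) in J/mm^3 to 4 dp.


Build rate = 932 * 0.11 * 0.032 = 3.28064 mm^3/s
SE = 344 / 3.28064 = 104.8576 J/mm^3


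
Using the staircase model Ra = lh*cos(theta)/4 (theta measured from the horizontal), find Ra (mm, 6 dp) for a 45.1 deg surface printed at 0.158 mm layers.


Ra = 0.158 * cos(45.1) / 4 = 0.027882 mm


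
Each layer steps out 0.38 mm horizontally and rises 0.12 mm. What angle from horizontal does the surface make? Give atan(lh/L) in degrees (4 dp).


angle = atan(0.12/0.38) = 17.5256 degrees


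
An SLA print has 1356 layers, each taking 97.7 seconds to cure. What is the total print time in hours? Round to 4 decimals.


t = 1356 * 97.7 / 3600 = 36.8003 hrs


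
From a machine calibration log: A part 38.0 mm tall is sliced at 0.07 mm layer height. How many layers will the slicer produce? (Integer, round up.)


Layers = ceil(38.0/0.07) = 543


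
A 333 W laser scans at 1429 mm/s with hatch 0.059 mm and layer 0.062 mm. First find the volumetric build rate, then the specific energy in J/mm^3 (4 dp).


Build rate = 1429 * 0.059 * 0.062 = 5.227282 mm^3/s
SE = 333 / 5.227282 = 63.7042 J/mm^3


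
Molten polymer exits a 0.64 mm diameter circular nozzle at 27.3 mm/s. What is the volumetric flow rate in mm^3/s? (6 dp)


A = pi*(0.64/2)^2 = 0.32169909 mm^2
Q = 0.32169909 * 27.3 = 8.782385 mm^3/s


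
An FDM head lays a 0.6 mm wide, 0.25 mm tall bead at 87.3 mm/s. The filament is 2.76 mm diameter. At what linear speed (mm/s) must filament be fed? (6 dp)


Q = 0.6 * 0.25 * 87.3 = 13.095 mm^3/s
A_fil = pi*(2.76/2)^2 = 5.98284905 mm^2
v_feed = 13.095 / 5.98284905 = 2.188757 mm/s


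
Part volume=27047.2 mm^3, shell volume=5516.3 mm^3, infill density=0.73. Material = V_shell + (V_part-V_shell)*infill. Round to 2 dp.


V_infill = (27047.2 - 5516.3) * 0.73 = 15717.56
V_total = 5516.3 + 15717.56 = 21233.86 mm^3


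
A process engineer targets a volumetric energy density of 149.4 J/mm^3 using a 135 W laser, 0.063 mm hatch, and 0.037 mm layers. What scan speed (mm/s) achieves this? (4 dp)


v = 135 / (149.4*0.063*0.037) = 387.651 mm/s


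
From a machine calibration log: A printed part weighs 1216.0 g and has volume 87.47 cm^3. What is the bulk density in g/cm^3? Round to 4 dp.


rho = 1216.0 / 87.47 = 13.9019 g/cm^3


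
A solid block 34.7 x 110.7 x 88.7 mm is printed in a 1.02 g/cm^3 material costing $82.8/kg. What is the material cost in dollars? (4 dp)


V = 34.7 * 110.7 * 88.7 = 340722.423 mm^3 = 340.722423 cm^3
Mass = 340.722423 * 1.02 / 1000 = 0.34753687 kg
Cost = 0.34753687 * 82.8 = 28.7761 $


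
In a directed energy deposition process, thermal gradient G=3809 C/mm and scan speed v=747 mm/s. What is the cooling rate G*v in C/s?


CR = 3809 * 747 = 2845323 C/s


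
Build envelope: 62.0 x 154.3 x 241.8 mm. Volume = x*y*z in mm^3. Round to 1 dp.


V = 62.0 * 154.3 * 241.8 = 2313203.9 mm^3


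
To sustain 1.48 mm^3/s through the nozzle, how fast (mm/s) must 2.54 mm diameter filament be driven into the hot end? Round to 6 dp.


A = pi*(2.54/2)^2 = 5.067075
v = 1.48 / 5.067075 = 0.292082 mm/s
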